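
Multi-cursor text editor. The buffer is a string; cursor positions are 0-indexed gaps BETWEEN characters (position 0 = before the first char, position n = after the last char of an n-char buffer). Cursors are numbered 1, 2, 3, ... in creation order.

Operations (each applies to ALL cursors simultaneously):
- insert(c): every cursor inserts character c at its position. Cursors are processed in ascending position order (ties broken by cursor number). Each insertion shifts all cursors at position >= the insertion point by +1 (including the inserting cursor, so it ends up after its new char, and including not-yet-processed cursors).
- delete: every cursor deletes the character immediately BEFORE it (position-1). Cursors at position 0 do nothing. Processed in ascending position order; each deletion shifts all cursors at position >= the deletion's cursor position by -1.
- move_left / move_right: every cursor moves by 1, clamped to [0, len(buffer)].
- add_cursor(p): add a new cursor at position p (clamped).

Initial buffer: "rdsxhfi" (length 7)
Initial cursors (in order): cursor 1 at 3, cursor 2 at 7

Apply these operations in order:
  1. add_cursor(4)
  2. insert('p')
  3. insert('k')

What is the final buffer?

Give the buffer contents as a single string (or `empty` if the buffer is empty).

Answer: rdspkxpkhfipk

Derivation:
After op 1 (add_cursor(4)): buffer="rdsxhfi" (len 7), cursors c1@3 c3@4 c2@7, authorship .......
After op 2 (insert('p')): buffer="rdspxphfip" (len 10), cursors c1@4 c3@6 c2@10, authorship ...1.3...2
After op 3 (insert('k')): buffer="rdspkxpkhfipk" (len 13), cursors c1@5 c3@8 c2@13, authorship ...11.33...22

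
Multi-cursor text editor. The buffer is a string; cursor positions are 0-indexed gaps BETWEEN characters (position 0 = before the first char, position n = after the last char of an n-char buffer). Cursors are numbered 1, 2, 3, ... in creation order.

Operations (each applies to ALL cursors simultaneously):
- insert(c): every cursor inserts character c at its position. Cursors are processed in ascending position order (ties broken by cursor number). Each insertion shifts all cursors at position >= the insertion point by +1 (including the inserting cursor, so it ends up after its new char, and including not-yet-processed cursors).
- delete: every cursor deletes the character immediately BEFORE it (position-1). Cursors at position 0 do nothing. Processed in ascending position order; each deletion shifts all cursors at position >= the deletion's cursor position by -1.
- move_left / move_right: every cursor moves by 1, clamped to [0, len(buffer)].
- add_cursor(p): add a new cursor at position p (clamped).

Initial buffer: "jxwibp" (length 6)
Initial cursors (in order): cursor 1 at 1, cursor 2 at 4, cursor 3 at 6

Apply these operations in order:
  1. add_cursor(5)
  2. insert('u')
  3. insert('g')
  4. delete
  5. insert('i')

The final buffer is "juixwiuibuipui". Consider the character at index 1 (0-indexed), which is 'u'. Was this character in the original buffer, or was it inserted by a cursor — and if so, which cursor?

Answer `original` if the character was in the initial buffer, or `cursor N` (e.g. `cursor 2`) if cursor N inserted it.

Answer: cursor 1

Derivation:
After op 1 (add_cursor(5)): buffer="jxwibp" (len 6), cursors c1@1 c2@4 c4@5 c3@6, authorship ......
After op 2 (insert('u')): buffer="juxwiubupu" (len 10), cursors c1@2 c2@6 c4@8 c3@10, authorship .1...2.4.3
After op 3 (insert('g')): buffer="jugxwiugbugpug" (len 14), cursors c1@3 c2@8 c4@11 c3@14, authorship .11...22.44.33
After op 4 (delete): buffer="juxwiubupu" (len 10), cursors c1@2 c2@6 c4@8 c3@10, authorship .1...2.4.3
After op 5 (insert('i')): buffer="juixwiuibuipui" (len 14), cursors c1@3 c2@8 c4@11 c3@14, authorship .11...22.44.33
Authorship (.=original, N=cursor N): . 1 1 . . . 2 2 . 4 4 . 3 3
Index 1: author = 1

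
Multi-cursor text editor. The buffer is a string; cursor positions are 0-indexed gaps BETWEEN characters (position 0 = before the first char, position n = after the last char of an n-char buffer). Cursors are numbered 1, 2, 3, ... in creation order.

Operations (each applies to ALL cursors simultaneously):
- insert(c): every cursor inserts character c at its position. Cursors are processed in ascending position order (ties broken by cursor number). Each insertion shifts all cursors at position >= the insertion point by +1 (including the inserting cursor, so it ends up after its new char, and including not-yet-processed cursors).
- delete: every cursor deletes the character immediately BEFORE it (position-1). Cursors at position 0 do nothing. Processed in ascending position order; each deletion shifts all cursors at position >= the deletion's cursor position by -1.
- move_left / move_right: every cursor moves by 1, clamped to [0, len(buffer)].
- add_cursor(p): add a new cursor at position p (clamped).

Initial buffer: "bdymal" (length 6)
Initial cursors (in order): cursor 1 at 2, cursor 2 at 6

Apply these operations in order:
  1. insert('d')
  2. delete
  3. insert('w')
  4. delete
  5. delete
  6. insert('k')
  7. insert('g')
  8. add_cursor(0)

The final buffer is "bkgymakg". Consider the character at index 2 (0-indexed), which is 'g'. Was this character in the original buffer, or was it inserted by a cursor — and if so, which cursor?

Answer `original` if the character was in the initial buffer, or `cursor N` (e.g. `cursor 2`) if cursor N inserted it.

Answer: cursor 1

Derivation:
After op 1 (insert('d')): buffer="bddymald" (len 8), cursors c1@3 c2@8, authorship ..1....2
After op 2 (delete): buffer="bdymal" (len 6), cursors c1@2 c2@6, authorship ......
After op 3 (insert('w')): buffer="bdwymalw" (len 8), cursors c1@3 c2@8, authorship ..1....2
After op 4 (delete): buffer="bdymal" (len 6), cursors c1@2 c2@6, authorship ......
After op 5 (delete): buffer="byma" (len 4), cursors c1@1 c2@4, authorship ....
After op 6 (insert('k')): buffer="bkymak" (len 6), cursors c1@2 c2@6, authorship .1...2
After op 7 (insert('g')): buffer="bkgymakg" (len 8), cursors c1@3 c2@8, authorship .11...22
After op 8 (add_cursor(0)): buffer="bkgymakg" (len 8), cursors c3@0 c1@3 c2@8, authorship .11...22
Authorship (.=original, N=cursor N): . 1 1 . . . 2 2
Index 2: author = 1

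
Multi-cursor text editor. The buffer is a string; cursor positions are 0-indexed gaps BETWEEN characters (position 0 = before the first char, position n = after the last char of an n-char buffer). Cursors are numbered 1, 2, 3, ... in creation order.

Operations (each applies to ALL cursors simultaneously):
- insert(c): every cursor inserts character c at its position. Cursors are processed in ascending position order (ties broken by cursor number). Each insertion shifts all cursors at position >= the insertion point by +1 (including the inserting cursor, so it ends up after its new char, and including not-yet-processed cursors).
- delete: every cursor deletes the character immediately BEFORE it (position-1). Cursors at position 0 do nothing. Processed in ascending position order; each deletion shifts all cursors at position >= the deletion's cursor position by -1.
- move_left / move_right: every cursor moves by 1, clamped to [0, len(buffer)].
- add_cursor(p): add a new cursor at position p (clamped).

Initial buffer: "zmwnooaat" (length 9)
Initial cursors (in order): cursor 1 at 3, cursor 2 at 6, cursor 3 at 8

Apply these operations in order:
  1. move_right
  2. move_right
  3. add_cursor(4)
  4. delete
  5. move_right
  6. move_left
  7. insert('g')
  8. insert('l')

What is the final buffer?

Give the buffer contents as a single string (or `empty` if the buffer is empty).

Answer: zmwggllogglla

Derivation:
After op 1 (move_right): buffer="zmwnooaat" (len 9), cursors c1@4 c2@7 c3@9, authorship .........
After op 2 (move_right): buffer="zmwnooaat" (len 9), cursors c1@5 c2@8 c3@9, authorship .........
After op 3 (add_cursor(4)): buffer="zmwnooaat" (len 9), cursors c4@4 c1@5 c2@8 c3@9, authorship .........
After op 4 (delete): buffer="zmwoa" (len 5), cursors c1@3 c4@3 c2@5 c3@5, authorship .....
After op 5 (move_right): buffer="zmwoa" (len 5), cursors c1@4 c4@4 c2@5 c3@5, authorship .....
After op 6 (move_left): buffer="zmwoa" (len 5), cursors c1@3 c4@3 c2@4 c3@4, authorship .....
After op 7 (insert('g')): buffer="zmwggogga" (len 9), cursors c1@5 c4@5 c2@8 c3@8, authorship ...14.23.
After op 8 (insert('l')): buffer="zmwggllogglla" (len 13), cursors c1@7 c4@7 c2@12 c3@12, authorship ...1414.2323.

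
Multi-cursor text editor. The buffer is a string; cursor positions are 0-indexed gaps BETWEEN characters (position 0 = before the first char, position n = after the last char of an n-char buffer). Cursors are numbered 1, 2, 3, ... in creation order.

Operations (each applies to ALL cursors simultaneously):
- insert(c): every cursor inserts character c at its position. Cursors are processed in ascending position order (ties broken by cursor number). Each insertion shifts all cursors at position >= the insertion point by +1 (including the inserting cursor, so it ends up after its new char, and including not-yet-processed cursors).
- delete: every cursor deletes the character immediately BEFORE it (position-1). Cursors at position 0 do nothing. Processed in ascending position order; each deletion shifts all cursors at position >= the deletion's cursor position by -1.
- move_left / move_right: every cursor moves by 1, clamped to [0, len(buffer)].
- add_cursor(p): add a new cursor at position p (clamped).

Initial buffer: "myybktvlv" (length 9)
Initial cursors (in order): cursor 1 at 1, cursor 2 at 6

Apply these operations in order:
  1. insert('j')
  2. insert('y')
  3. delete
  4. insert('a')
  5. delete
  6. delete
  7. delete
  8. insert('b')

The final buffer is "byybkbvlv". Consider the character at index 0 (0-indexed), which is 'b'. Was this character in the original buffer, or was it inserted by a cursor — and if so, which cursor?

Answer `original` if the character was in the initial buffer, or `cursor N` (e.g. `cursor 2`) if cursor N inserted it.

Answer: cursor 1

Derivation:
After op 1 (insert('j')): buffer="mjyybktjvlv" (len 11), cursors c1@2 c2@8, authorship .1.....2...
After op 2 (insert('y')): buffer="mjyyybktjyvlv" (len 13), cursors c1@3 c2@10, authorship .11.....22...
After op 3 (delete): buffer="mjyybktjvlv" (len 11), cursors c1@2 c2@8, authorship .1.....2...
After op 4 (insert('a')): buffer="mjayybktjavlv" (len 13), cursors c1@3 c2@10, authorship .11.....22...
After op 5 (delete): buffer="mjyybktjvlv" (len 11), cursors c1@2 c2@8, authorship .1.....2...
After op 6 (delete): buffer="myybktvlv" (len 9), cursors c1@1 c2@6, authorship .........
After op 7 (delete): buffer="yybkvlv" (len 7), cursors c1@0 c2@4, authorship .......
After op 8 (insert('b')): buffer="byybkbvlv" (len 9), cursors c1@1 c2@6, authorship 1....2...
Authorship (.=original, N=cursor N): 1 . . . . 2 . . .
Index 0: author = 1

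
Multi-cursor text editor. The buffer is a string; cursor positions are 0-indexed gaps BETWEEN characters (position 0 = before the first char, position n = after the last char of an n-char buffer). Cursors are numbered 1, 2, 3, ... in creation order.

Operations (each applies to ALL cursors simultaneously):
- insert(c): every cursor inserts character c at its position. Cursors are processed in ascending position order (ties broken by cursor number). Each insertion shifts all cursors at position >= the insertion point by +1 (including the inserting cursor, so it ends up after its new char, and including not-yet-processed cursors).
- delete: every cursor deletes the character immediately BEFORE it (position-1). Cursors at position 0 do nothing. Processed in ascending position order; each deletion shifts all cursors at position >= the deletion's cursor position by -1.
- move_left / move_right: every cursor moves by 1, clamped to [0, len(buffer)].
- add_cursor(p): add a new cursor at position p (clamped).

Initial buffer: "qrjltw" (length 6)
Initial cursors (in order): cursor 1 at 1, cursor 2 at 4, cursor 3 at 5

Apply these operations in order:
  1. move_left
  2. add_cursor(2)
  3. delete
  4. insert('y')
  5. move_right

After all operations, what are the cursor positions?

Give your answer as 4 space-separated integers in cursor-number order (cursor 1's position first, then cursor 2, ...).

Answer: 2 6 6 6

Derivation:
After op 1 (move_left): buffer="qrjltw" (len 6), cursors c1@0 c2@3 c3@4, authorship ......
After op 2 (add_cursor(2)): buffer="qrjltw" (len 6), cursors c1@0 c4@2 c2@3 c3@4, authorship ......
After op 3 (delete): buffer="qtw" (len 3), cursors c1@0 c2@1 c3@1 c4@1, authorship ...
After op 4 (insert('y')): buffer="yqyyytw" (len 7), cursors c1@1 c2@5 c3@5 c4@5, authorship 1.234..
After op 5 (move_right): buffer="yqyyytw" (len 7), cursors c1@2 c2@6 c3@6 c4@6, authorship 1.234..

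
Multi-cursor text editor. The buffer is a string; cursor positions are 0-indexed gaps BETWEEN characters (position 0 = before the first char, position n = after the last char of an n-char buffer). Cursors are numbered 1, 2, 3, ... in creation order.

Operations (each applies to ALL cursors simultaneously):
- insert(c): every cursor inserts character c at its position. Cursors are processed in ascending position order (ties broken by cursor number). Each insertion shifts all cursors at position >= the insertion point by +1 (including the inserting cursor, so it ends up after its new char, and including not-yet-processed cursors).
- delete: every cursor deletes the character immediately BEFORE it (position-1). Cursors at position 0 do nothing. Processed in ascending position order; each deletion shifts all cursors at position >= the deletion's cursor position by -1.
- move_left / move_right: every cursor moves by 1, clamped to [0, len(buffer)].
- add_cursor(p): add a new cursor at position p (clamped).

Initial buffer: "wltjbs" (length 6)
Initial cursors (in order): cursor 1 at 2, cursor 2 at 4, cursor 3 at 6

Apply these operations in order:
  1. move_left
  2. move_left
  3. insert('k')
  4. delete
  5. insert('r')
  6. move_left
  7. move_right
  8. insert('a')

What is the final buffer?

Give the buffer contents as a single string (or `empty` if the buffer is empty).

Answer: rawlratjrabs

Derivation:
After op 1 (move_left): buffer="wltjbs" (len 6), cursors c1@1 c2@3 c3@5, authorship ......
After op 2 (move_left): buffer="wltjbs" (len 6), cursors c1@0 c2@2 c3@4, authorship ......
After op 3 (insert('k')): buffer="kwlktjkbs" (len 9), cursors c1@1 c2@4 c3@7, authorship 1..2..3..
After op 4 (delete): buffer="wltjbs" (len 6), cursors c1@0 c2@2 c3@4, authorship ......
After op 5 (insert('r')): buffer="rwlrtjrbs" (len 9), cursors c1@1 c2@4 c3@7, authorship 1..2..3..
After op 6 (move_left): buffer="rwlrtjrbs" (len 9), cursors c1@0 c2@3 c3@6, authorship 1..2..3..
After op 7 (move_right): buffer="rwlrtjrbs" (len 9), cursors c1@1 c2@4 c3@7, authorship 1..2..3..
After op 8 (insert('a')): buffer="rawlratjrabs" (len 12), cursors c1@2 c2@6 c3@10, authorship 11..22..33..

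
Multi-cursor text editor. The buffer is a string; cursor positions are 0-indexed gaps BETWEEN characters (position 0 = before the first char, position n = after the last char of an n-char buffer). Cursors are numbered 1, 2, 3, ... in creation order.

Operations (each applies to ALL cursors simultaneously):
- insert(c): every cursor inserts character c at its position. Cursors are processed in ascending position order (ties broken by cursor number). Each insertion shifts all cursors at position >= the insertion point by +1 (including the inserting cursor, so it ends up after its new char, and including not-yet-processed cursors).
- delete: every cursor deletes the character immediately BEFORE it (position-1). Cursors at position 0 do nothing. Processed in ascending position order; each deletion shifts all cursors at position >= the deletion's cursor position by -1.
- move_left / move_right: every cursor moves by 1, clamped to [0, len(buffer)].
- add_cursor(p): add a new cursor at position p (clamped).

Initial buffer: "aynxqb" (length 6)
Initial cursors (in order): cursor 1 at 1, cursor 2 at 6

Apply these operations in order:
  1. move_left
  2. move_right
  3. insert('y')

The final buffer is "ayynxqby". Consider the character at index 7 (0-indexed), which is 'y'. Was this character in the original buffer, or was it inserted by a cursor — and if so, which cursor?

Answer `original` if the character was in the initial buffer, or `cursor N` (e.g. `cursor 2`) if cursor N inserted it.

Answer: cursor 2

Derivation:
After op 1 (move_left): buffer="aynxqb" (len 6), cursors c1@0 c2@5, authorship ......
After op 2 (move_right): buffer="aynxqb" (len 6), cursors c1@1 c2@6, authorship ......
After op 3 (insert('y')): buffer="ayynxqby" (len 8), cursors c1@2 c2@8, authorship .1.....2
Authorship (.=original, N=cursor N): . 1 . . . . . 2
Index 7: author = 2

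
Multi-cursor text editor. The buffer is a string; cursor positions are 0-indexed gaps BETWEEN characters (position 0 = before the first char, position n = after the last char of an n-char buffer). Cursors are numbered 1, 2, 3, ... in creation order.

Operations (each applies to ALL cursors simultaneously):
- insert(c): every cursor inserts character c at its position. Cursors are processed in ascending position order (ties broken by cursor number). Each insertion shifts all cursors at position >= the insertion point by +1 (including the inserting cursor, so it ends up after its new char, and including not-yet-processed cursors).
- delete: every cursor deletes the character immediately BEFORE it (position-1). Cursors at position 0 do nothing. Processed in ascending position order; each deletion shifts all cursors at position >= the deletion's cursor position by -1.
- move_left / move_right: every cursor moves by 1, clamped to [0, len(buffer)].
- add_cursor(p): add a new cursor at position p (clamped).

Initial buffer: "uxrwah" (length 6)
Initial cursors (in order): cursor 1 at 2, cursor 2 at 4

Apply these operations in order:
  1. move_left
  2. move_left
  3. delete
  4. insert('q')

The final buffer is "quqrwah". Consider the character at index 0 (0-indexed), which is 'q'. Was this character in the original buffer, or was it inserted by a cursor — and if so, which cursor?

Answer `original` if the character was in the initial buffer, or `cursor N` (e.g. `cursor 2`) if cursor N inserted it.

After op 1 (move_left): buffer="uxrwah" (len 6), cursors c1@1 c2@3, authorship ......
After op 2 (move_left): buffer="uxrwah" (len 6), cursors c1@0 c2@2, authorship ......
After op 3 (delete): buffer="urwah" (len 5), cursors c1@0 c2@1, authorship .....
After op 4 (insert('q')): buffer="quqrwah" (len 7), cursors c1@1 c2@3, authorship 1.2....
Authorship (.=original, N=cursor N): 1 . 2 . . . .
Index 0: author = 1

Answer: cursor 1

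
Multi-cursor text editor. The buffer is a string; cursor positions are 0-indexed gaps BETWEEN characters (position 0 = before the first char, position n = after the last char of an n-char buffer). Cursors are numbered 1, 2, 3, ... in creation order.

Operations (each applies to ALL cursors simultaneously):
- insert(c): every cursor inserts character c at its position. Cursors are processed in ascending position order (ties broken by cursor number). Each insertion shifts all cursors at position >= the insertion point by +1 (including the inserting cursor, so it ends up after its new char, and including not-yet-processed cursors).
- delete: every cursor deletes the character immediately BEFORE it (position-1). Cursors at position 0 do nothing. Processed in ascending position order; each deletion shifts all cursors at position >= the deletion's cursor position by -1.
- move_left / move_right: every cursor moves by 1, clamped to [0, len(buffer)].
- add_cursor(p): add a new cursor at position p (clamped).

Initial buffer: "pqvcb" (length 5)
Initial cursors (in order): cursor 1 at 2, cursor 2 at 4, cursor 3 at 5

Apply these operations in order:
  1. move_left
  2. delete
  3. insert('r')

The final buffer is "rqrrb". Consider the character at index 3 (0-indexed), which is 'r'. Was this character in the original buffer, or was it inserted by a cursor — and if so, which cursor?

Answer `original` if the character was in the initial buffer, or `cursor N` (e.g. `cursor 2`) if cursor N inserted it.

Answer: cursor 3

Derivation:
After op 1 (move_left): buffer="pqvcb" (len 5), cursors c1@1 c2@3 c3@4, authorship .....
After op 2 (delete): buffer="qb" (len 2), cursors c1@0 c2@1 c3@1, authorship ..
After op 3 (insert('r')): buffer="rqrrb" (len 5), cursors c1@1 c2@4 c3@4, authorship 1.23.
Authorship (.=original, N=cursor N): 1 . 2 3 .
Index 3: author = 3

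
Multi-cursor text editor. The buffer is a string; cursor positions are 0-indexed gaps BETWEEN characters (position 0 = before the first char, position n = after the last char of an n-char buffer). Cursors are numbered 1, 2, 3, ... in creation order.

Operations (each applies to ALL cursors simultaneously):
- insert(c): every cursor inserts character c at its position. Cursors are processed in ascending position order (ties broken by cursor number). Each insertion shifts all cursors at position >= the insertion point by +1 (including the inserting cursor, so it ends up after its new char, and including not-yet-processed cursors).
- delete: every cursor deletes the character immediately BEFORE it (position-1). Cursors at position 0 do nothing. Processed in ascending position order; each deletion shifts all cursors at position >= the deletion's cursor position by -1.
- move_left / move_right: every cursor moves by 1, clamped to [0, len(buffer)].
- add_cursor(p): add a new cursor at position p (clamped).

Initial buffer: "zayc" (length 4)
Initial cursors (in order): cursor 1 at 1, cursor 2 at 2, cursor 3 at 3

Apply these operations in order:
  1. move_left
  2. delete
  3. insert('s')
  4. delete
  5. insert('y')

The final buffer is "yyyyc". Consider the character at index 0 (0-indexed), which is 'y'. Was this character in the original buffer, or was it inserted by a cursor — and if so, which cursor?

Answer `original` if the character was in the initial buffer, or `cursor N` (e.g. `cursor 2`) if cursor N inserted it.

Answer: cursor 1

Derivation:
After op 1 (move_left): buffer="zayc" (len 4), cursors c1@0 c2@1 c3@2, authorship ....
After op 2 (delete): buffer="yc" (len 2), cursors c1@0 c2@0 c3@0, authorship ..
After op 3 (insert('s')): buffer="sssyc" (len 5), cursors c1@3 c2@3 c3@3, authorship 123..
After op 4 (delete): buffer="yc" (len 2), cursors c1@0 c2@0 c3@0, authorship ..
After op 5 (insert('y')): buffer="yyyyc" (len 5), cursors c1@3 c2@3 c3@3, authorship 123..
Authorship (.=original, N=cursor N): 1 2 3 . .
Index 0: author = 1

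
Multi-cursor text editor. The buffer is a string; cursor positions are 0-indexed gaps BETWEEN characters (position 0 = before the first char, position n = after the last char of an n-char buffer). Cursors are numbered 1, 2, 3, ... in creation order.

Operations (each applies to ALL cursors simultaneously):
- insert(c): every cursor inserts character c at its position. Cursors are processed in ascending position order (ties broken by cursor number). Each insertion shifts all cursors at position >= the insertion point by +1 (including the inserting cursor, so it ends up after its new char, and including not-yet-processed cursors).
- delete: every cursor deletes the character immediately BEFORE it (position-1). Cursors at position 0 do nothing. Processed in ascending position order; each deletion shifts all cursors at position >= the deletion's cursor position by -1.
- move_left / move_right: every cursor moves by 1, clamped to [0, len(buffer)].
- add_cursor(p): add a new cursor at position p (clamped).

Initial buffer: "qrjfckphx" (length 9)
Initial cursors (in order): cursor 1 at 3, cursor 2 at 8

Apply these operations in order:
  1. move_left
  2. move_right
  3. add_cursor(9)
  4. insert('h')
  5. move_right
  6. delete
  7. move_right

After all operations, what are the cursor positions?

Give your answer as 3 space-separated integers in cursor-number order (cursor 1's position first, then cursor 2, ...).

After op 1 (move_left): buffer="qrjfckphx" (len 9), cursors c1@2 c2@7, authorship .........
After op 2 (move_right): buffer="qrjfckphx" (len 9), cursors c1@3 c2@8, authorship .........
After op 3 (add_cursor(9)): buffer="qrjfckphx" (len 9), cursors c1@3 c2@8 c3@9, authorship .........
After op 4 (insert('h')): buffer="qrjhfckphhxh" (len 12), cursors c1@4 c2@10 c3@12, authorship ...1.....2.3
After op 5 (move_right): buffer="qrjhfckphhxh" (len 12), cursors c1@5 c2@11 c3@12, authorship ...1.....2.3
After op 6 (delete): buffer="qrjhckphh" (len 9), cursors c1@4 c2@9 c3@9, authorship ...1....2
After op 7 (move_right): buffer="qrjhckphh" (len 9), cursors c1@5 c2@9 c3@9, authorship ...1....2

Answer: 5 9 9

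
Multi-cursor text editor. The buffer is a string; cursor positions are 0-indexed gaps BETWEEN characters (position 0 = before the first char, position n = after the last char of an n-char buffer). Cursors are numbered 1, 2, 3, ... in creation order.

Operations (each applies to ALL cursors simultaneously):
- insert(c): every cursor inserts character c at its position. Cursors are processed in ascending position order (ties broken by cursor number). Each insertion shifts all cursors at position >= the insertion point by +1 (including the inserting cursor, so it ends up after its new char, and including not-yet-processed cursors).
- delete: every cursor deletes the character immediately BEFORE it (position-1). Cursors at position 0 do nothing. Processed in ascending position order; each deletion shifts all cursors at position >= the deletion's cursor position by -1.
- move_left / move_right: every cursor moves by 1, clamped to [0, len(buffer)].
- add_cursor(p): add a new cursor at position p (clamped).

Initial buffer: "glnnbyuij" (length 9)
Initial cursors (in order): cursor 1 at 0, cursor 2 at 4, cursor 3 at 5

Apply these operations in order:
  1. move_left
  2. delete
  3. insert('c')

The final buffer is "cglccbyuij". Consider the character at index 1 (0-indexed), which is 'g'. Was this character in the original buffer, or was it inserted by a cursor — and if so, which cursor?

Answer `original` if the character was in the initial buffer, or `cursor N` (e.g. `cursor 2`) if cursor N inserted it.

After op 1 (move_left): buffer="glnnbyuij" (len 9), cursors c1@0 c2@3 c3@4, authorship .........
After op 2 (delete): buffer="glbyuij" (len 7), cursors c1@0 c2@2 c3@2, authorship .......
After op 3 (insert('c')): buffer="cglccbyuij" (len 10), cursors c1@1 c2@5 c3@5, authorship 1..23.....
Authorship (.=original, N=cursor N): 1 . . 2 3 . . . . .
Index 1: author = original

Answer: original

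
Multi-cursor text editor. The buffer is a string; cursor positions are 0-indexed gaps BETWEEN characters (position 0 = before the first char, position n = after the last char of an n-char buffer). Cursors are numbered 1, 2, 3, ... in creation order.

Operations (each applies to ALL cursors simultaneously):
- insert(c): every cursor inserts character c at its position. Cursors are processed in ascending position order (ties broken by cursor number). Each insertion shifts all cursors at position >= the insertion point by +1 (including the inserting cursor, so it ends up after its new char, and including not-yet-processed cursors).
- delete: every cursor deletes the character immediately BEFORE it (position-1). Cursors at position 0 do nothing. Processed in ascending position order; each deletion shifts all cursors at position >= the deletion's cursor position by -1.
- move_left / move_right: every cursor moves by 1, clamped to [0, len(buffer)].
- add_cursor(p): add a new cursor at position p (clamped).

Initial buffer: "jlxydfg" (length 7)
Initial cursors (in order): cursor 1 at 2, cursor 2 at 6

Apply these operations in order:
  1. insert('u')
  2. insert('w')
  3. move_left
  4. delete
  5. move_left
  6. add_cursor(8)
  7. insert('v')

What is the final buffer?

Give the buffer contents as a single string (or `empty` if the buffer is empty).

Answer: jvlwxydvfwvg

Derivation:
After op 1 (insert('u')): buffer="jluxydfug" (len 9), cursors c1@3 c2@8, authorship ..1....2.
After op 2 (insert('w')): buffer="jluwxydfuwg" (len 11), cursors c1@4 c2@10, authorship ..11....22.
After op 3 (move_left): buffer="jluwxydfuwg" (len 11), cursors c1@3 c2@9, authorship ..11....22.
After op 4 (delete): buffer="jlwxydfwg" (len 9), cursors c1@2 c2@7, authorship ..1....2.
After op 5 (move_left): buffer="jlwxydfwg" (len 9), cursors c1@1 c2@6, authorship ..1....2.
After op 6 (add_cursor(8)): buffer="jlwxydfwg" (len 9), cursors c1@1 c2@6 c3@8, authorship ..1....2.
After op 7 (insert('v')): buffer="jvlwxydvfwvg" (len 12), cursors c1@2 c2@8 c3@11, authorship .1.1...2.23.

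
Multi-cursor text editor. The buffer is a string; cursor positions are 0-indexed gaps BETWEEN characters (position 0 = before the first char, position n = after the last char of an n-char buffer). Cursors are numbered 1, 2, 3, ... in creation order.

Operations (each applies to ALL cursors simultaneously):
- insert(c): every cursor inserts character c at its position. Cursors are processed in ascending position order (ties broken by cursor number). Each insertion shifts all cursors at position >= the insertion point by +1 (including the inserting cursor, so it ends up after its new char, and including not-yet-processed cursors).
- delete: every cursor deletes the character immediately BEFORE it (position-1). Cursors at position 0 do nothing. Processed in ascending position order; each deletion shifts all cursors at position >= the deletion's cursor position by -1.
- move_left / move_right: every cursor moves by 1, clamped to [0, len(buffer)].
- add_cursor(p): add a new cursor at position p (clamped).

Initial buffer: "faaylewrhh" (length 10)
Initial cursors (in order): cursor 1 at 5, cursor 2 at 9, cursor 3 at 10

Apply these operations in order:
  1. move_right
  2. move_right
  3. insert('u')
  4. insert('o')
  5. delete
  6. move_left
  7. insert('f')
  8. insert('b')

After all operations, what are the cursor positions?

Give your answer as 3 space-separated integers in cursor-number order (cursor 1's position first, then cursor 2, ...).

After op 1 (move_right): buffer="faaylewrhh" (len 10), cursors c1@6 c2@10 c3@10, authorship ..........
After op 2 (move_right): buffer="faaylewrhh" (len 10), cursors c1@7 c2@10 c3@10, authorship ..........
After op 3 (insert('u')): buffer="faaylewurhhuu" (len 13), cursors c1@8 c2@13 c3@13, authorship .......1...23
After op 4 (insert('o')): buffer="faaylewuorhhuuoo" (len 16), cursors c1@9 c2@16 c3@16, authorship .......11...2323
After op 5 (delete): buffer="faaylewurhhuu" (len 13), cursors c1@8 c2@13 c3@13, authorship .......1...23
After op 6 (move_left): buffer="faaylewurhhuu" (len 13), cursors c1@7 c2@12 c3@12, authorship .......1...23
After op 7 (insert('f')): buffer="faaylewfurhhuffu" (len 16), cursors c1@8 c2@15 c3@15, authorship .......11...2233
After op 8 (insert('b')): buffer="faaylewfburhhuffbbu" (len 19), cursors c1@9 c2@18 c3@18, authorship .......111...223233

Answer: 9 18 18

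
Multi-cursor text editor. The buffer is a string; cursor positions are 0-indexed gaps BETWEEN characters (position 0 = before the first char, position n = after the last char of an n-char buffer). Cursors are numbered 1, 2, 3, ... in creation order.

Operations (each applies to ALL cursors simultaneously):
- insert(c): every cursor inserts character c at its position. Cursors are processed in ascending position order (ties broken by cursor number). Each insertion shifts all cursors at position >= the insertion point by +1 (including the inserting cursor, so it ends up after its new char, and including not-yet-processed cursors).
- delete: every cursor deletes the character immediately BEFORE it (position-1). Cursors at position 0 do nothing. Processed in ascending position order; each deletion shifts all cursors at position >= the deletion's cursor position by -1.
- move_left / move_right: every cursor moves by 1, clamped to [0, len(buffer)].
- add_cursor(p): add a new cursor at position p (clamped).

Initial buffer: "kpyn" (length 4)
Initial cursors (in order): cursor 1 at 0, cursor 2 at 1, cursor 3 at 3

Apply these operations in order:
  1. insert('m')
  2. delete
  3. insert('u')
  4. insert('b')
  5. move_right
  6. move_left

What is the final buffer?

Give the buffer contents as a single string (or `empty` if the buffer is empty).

After op 1 (insert('m')): buffer="mkmpymn" (len 7), cursors c1@1 c2@3 c3@6, authorship 1.2..3.
After op 2 (delete): buffer="kpyn" (len 4), cursors c1@0 c2@1 c3@3, authorship ....
After op 3 (insert('u')): buffer="ukupyun" (len 7), cursors c1@1 c2@3 c3@6, authorship 1.2..3.
After op 4 (insert('b')): buffer="ubkubpyubn" (len 10), cursors c1@2 c2@5 c3@9, authorship 11.22..33.
After op 5 (move_right): buffer="ubkubpyubn" (len 10), cursors c1@3 c2@6 c3@10, authorship 11.22..33.
After op 6 (move_left): buffer="ubkubpyubn" (len 10), cursors c1@2 c2@5 c3@9, authorship 11.22..33.

Answer: ubkubpyubn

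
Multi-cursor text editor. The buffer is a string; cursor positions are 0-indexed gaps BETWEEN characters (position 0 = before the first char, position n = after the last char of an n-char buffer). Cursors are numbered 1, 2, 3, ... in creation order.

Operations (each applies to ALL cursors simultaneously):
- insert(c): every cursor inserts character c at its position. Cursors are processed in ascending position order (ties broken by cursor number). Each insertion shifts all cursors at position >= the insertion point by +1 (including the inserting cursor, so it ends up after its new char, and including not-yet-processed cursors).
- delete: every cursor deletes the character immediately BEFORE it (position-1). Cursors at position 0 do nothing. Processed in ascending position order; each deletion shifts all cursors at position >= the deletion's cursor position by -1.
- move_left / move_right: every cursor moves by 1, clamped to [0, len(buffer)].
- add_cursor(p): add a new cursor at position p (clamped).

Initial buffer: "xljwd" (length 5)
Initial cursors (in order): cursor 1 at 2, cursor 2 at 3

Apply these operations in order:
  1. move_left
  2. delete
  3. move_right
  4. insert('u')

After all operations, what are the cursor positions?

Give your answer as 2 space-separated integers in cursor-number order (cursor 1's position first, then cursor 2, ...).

Answer: 3 3

Derivation:
After op 1 (move_left): buffer="xljwd" (len 5), cursors c1@1 c2@2, authorship .....
After op 2 (delete): buffer="jwd" (len 3), cursors c1@0 c2@0, authorship ...
After op 3 (move_right): buffer="jwd" (len 3), cursors c1@1 c2@1, authorship ...
After op 4 (insert('u')): buffer="juuwd" (len 5), cursors c1@3 c2@3, authorship .12..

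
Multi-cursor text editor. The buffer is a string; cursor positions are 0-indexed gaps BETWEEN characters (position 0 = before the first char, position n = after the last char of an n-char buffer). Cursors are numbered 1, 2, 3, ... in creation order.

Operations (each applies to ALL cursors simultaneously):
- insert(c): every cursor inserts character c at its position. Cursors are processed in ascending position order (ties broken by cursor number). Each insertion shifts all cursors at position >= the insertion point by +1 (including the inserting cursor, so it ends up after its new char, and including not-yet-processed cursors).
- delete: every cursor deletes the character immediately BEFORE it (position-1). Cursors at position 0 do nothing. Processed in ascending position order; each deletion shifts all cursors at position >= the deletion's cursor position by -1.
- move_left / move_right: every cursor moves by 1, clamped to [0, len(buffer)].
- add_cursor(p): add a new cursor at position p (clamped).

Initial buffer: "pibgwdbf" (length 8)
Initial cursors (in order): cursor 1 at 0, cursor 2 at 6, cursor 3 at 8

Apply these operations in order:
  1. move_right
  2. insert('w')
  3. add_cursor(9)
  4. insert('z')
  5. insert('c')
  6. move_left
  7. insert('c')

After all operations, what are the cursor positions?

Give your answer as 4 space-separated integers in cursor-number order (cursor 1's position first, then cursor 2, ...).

After op 1 (move_right): buffer="pibgwdbf" (len 8), cursors c1@1 c2@7 c3@8, authorship ........
After op 2 (insert('w')): buffer="pwibgwdbwfw" (len 11), cursors c1@2 c2@9 c3@11, authorship .1......2.3
After op 3 (add_cursor(9)): buffer="pwibgwdbwfw" (len 11), cursors c1@2 c2@9 c4@9 c3@11, authorship .1......2.3
After op 4 (insert('z')): buffer="pwzibgwdbwzzfwz" (len 15), cursors c1@3 c2@12 c4@12 c3@15, authorship .11......224.33
After op 5 (insert('c')): buffer="pwzcibgwdbwzzccfwzc" (len 19), cursors c1@4 c2@15 c4@15 c3@19, authorship .111......22424.333
After op 6 (move_left): buffer="pwzcibgwdbwzzccfwzc" (len 19), cursors c1@3 c2@14 c4@14 c3@18, authorship .111......22424.333
After op 7 (insert('c')): buffer="pwzccibgwdbwzzccccfwzcc" (len 23), cursors c1@4 c2@17 c4@17 c3@22, authorship .1111......2242244.3333

Answer: 4 17 22 17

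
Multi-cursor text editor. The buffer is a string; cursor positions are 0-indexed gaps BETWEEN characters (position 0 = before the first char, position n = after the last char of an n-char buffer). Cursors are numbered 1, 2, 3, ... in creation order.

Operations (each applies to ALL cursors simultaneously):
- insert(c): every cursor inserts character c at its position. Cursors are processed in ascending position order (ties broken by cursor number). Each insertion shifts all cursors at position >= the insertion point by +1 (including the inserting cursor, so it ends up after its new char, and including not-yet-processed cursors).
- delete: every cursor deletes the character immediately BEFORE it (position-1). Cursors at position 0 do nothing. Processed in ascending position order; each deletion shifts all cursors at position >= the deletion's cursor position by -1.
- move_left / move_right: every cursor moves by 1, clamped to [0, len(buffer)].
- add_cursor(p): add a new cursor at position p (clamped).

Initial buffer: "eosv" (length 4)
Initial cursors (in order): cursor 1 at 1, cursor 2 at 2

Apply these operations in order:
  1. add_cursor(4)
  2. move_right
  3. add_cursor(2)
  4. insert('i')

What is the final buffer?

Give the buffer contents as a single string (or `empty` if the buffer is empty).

After op 1 (add_cursor(4)): buffer="eosv" (len 4), cursors c1@1 c2@2 c3@4, authorship ....
After op 2 (move_right): buffer="eosv" (len 4), cursors c1@2 c2@3 c3@4, authorship ....
After op 3 (add_cursor(2)): buffer="eosv" (len 4), cursors c1@2 c4@2 c2@3 c3@4, authorship ....
After op 4 (insert('i')): buffer="eoiisivi" (len 8), cursors c1@4 c4@4 c2@6 c3@8, authorship ..14.2.3

Answer: eoiisivi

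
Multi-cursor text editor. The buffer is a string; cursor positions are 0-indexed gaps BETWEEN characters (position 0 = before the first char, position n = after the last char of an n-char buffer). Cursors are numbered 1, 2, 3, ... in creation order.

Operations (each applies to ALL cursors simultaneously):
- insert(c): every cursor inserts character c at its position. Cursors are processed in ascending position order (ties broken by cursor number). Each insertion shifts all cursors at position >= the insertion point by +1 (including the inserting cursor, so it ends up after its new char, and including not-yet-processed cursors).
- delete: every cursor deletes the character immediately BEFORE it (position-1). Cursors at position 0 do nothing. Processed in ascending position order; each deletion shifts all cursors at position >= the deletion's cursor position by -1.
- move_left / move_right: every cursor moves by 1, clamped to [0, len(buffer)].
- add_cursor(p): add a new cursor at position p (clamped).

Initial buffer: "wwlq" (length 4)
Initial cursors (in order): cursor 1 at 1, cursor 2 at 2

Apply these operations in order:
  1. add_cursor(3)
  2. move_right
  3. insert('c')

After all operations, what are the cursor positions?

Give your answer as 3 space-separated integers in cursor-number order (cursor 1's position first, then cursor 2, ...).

Answer: 3 5 7

Derivation:
After op 1 (add_cursor(3)): buffer="wwlq" (len 4), cursors c1@1 c2@2 c3@3, authorship ....
After op 2 (move_right): buffer="wwlq" (len 4), cursors c1@2 c2@3 c3@4, authorship ....
After op 3 (insert('c')): buffer="wwclcqc" (len 7), cursors c1@3 c2@5 c3@7, authorship ..1.2.3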